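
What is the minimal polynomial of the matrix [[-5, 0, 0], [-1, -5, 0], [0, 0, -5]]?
The characteristic polynomial factors as (x + 5)^3. The minimal polynomial is ∏(x - λ)^{k_λ} where k_λ is the size of the largest Jordan block at λ.

For λ = -5: rank(A + 5I) = 1, and the largest Jordan block has size 2 (the smallest k with rank((A + 5I)^k) = rank((A + 5I)^(k+1))).

So m_A(x) = (x + 5)^2.

m_A(x) = (x + 5)^2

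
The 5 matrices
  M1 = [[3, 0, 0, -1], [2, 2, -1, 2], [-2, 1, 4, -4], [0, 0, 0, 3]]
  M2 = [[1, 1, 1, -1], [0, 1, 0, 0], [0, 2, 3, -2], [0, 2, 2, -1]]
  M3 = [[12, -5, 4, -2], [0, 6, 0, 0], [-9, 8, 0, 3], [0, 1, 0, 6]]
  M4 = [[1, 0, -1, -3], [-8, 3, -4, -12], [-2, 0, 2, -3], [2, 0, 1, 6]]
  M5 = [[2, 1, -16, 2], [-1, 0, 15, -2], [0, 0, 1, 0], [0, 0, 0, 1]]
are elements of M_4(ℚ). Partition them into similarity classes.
Characteristic polynomials: χ_{M1} = (x - 3)^4, χ_{M2} = (x - 1)^4, χ_{M3} = (x - 6)^4, χ_{M4} = (x - 3)^4, χ_{M5} = (x - 1)^4.

{M1}: invariant factors (x - 3)^2, (x - 3)^2.

{M2}: invariant factors x - 1, x - 1, (x - 1)^2.

{M3}: invariant factors (x - 6)^2, (x - 6)^2.

{M4}: invariant factors x - 3, x - 3, (x - 3)^2.

{M5}: invariant factors x - 1, (x - 1)^3.

Matrices are similar if and only if their invariant-factor lists agree; the partition into similarity classes is {M1}, {M2}, {M3}, {M4}, {M5}.

5 classes: {M1}, {M2}, {M3}, {M4}, {M5}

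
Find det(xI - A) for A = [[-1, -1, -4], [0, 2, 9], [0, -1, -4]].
χ_A(x) = (x + 1)^3

xI - A = [[x + 1, 1, 4], [0, x - 2, -9], [0, 1, x + 4]].

Expanding det(xI - A) along the first row:
det(xI - A) = + (x + 1)·det([[x - 2, -9], [1, x + 4]]) - (1)·det([[0, -9], [0, x + 4]]) + (4)·det([[0, x - 2], [0, 1]]).

Evaluating gives χ_A(x) = x^3 + 3x^2 + 3x + 1 = (x + 1)^3.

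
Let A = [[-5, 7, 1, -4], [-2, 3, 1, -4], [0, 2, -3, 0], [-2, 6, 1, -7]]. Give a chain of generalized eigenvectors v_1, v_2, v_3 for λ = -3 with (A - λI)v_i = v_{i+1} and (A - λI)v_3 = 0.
v_1 = [[-8, 0, 1, 4]]^T, v_2 = [[1, 1, 0, 1]]^T, v_3 = [[1, 0, 2, 0]]^T

We seek v_1 ∈ ker((A + 3I)^3) \ ker((A + 3I)^2), then set v_{i+1} = (A + 3I) v_i.

One such chain is v_1 = [[-8, 0, 1, 4]]^T, v_2 = [[1, 1, 0, 1]]^T, v_3 = [[1, 0, 2, 0]]^T. Check: (A + 3I) v_3 = [[0, 0, 0, 0]]^T = 0.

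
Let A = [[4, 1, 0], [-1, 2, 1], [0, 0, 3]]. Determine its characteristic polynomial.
χ_A(x) = (x - 3)^3

xI - A = [[x - 4, -1, 0], [1, x - 2, -1], [0, 0, x - 3]].

Expanding det(xI - A) along the first row:
det(xI - A) = + (x - 4)·det([[x - 2, -1], [0, x - 3]]) - (-1)·det([[1, -1], [0, x - 3]]) + (0)·det([[1, x - 2], [0, 0]]).

Evaluating gives χ_A(x) = x^3 - 9x^2 + 27x - 27 = (x - 3)^3.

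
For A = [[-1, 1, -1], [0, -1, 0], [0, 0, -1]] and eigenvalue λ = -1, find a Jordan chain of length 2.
We seek v_1 ∈ ker((A + I)^2) \ ker(A + I), then set v_{i+1} = (A + I) v_i.

One such chain is v_1 = [[-1, 1, 0]]^T, v_2 = [[1, 0, 0]]^T. Check: (A + I) v_2 = [[0, 0, 0]]^T = 0.

v_1 = [[-1, 1, 0]]^T, v_2 = [[1, 0, 0]]^T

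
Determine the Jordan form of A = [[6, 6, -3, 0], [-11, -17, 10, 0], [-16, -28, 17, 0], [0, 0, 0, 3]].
The characteristic polynomial is det(xI - A) = x(x - 3)^3, so the eigenvalues are 0 (algebraic multiplicity 1), 3 (algebraic multiplicity 3).

For λ = 0: algebraic multiplicity 1 gives one 1×1 block.

For λ = 3: rank(A - 3I) = 2, rank((A - 3I)^2) = 1. The eigenspace has dimension 4 - 2 = 2, so there are 2 Jordan blocks; the rank sequence gives block sizes [2, 1].

Assembling the blocks gives the Jordan form J above.

J = [[0, 0, 0, 0], [0, 3, 1, 0], [0, 0, 3, 0], [0, 0, 0, 3]]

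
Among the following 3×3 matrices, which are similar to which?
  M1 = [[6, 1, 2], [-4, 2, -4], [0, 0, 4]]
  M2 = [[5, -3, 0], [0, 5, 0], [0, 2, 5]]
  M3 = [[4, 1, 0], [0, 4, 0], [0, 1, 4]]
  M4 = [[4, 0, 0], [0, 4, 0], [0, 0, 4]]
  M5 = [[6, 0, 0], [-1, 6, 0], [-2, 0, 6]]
4 classes: {M1, M3}, {M2}, {M4}, {M5}

Characteristic polynomials: χ_{M1} = (x - 4)^3, χ_{M2} = (x - 5)^3, χ_{M3} = (x - 4)^3, χ_{M4} = (x - 4)^3, χ_{M5} = (x - 6)^3.

{M1, M3}: invariant factors x - 4, (x - 4)^2.

{M2}: invariant factors x - 5, (x - 5)^2.

{M4}: invariant factors x - 4, x - 4, x - 4.

{M5}: invariant factors x - 6, (x - 6)^2.

Matrices are similar if and only if their invariant-factor lists agree; the partition into similarity classes is {M1, M3}, {M2}, {M4}, {M5}.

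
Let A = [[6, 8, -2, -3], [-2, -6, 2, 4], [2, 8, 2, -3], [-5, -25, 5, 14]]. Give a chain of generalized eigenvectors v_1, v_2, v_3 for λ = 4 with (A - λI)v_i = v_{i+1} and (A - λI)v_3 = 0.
v_1 = [[0, 0, 1, 0]]^T, v_2 = [[-2, 2, -2, 5]]^T, v_3 = [[1, 0, 1, 0]]^T

We seek v_1 ∈ ker((A - 4I)^3) \ ker((A - 4I)^2), then set v_{i+1} = (A - 4I) v_i.

One such chain is v_1 = [[0, 0, 1, 0]]^T, v_2 = [[-2, 2, -2, 5]]^T, v_3 = [[1, 0, 1, 0]]^T. Check: (A - 4I) v_3 = [[0, 0, 0, 0]]^T = 0.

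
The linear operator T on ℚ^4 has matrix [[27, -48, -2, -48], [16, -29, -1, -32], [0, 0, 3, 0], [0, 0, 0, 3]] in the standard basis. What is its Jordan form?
The characteristic polynomial is det(xI - A) = (x - 3)^3(x + 5), so the eigenvalues are -5 (algebraic multiplicity 1), 3 (algebraic multiplicity 3).

For λ = -5: algebraic multiplicity 1 gives one 1×1 block.

For λ = 3: rank(A - 3I) = 2, rank((A - 3I)^2) = 1. The eigenspace has dimension 4 - 2 = 2, so there are 2 Jordan blocks; the rank sequence gives block sizes [2, 1].

Assembling the blocks gives the Jordan form J above.

J = [[-5, 0, 0, 0], [0, 3, 1, 0], [0, 0, 3, 0], [0, 0, 0, 3]]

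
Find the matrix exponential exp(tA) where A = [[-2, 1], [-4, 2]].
e^{tA} = [[1 - 2*t, t], [-4*t, 2*t + 1]]

A has Jordan form J = [[0, 1], [0, 0]] with A = PJP^{-1}, so e^{tA} = P e^{tJ} P^{-1}.

For a Jordan block J_k(λ), e^{tJ_k(λ)} = e^{λt} · (I + tN + t^2 N^2/2! + ... + t^{k-1} N^{k-1}/(k-1)!) where N is the nilpotent superdiagonal part.

Assembling the blocks and conjugating back gives the entries of e^{tA} as shown above.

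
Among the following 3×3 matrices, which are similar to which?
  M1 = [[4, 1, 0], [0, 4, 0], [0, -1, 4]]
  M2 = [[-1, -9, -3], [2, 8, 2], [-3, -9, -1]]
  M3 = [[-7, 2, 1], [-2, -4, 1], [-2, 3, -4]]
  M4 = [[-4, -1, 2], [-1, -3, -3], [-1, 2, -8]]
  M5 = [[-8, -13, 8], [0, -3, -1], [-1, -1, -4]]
Characteristic polynomials: χ_{M1} = (x - 4)^3, χ_{M2} = (x - 2)^3, χ_{M3} = (x + 5)^3, χ_{M4} = (x + 5)^3, χ_{M5} = (x + 5)^3.

{M1}: invariant factors x - 4, (x - 4)^2.

{M2}: invariant factors x - 2, (x - 2)^2.

{M3, M4, M5}: invariant factors (x + 5)^3.

Matrices are similar if and only if their invariant-factor lists agree; the partition into similarity classes is {M1}, {M2}, {M3, M4, M5}.

3 classes: {M1}, {M2}, {M3, M4, M5}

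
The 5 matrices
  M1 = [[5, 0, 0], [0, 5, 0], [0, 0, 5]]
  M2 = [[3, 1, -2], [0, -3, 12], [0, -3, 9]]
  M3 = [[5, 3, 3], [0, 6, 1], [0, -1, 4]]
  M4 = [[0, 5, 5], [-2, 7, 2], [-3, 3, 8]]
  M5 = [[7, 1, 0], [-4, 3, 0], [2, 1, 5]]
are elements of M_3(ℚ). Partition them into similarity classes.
3 classes: {M1}, {M2}, {M3, M4, M5}

Characteristic polynomials: χ_{M1} = (x - 5)^3, χ_{M2} = (x - 3)^3, χ_{M3} = (x - 5)^3, χ_{M4} = (x - 5)^3, χ_{M5} = (x - 5)^3.

{M1}: invariant factors x - 5, x - 5, x - 5.

{M2}: invariant factors x - 3, (x - 3)^2.

{M3, M4, M5}: invariant factors x - 5, (x - 5)^2.

Matrices are similar if and only if their invariant-factor lists agree; the partition into similarity classes is {M1}, {M2}, {M3, M4, M5}.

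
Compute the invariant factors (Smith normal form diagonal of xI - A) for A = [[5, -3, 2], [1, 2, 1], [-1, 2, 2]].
The Jordan structure of A has elementary divisors (x - 3)^3. Arranging the block sizes at each eigenvalue in decreasing order and taking row products gives the invariant factors.

Invariant factors (smallest first, each dividing the next): (x - 3)^3.

Check: the last factor (x - 3)^3 is the minimal polynomial, and the product (x - 3)^3 is the characteristic polynomial.

(x - 3)^3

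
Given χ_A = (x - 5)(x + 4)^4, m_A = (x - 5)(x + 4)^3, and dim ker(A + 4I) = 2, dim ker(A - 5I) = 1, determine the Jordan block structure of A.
λ = -4: algebraic multiplicity 4 (exponent in χ_A), largest block size 3 (exponent in m_A), 2 blocks (geometric multiplicity). These force block sizes [3, 1].
λ = 5: algebraic multiplicity 1 (exponent in χ_A), largest block size 1 (exponent in m_A), 1 block (geometric multiplicity). This forces block sizes [1].

Jordan blocks: (-4, 3), (-4, 1), (5, 1)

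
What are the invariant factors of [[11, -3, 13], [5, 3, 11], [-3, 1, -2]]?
(x - 4)^3

The Jordan structure of A has elementary divisors (x - 4)^3. Arranging the block sizes at each eigenvalue in decreasing order and taking row products gives the invariant factors.

Invariant factors (smallest first, each dividing the next): (x - 4)^3.

Check: the last factor (x - 4)^3 is the minimal polynomial, and the product (x - 4)^3 is the characteristic polynomial.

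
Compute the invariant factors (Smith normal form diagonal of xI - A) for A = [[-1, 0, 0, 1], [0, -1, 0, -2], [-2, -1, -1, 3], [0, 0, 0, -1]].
(x + 1)^2, (x + 1)^2

The Jordan structure of A has elementary divisors (x + 1)^2, (x + 1)^2. Arranging the block sizes at each eigenvalue in decreasing order and taking row products gives the invariant factors.

Invariant factors (smallest first, each dividing the next): (x + 1)^2, (x + 1)^2.

Check: the last factor (x + 1)^2 is the minimal polynomial, and the product (x + 1)^4 is the characteristic polynomial.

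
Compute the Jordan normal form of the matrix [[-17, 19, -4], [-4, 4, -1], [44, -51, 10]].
The characteristic polynomial is det(xI - A) = (x + 1)^3, so the eigenvalues are -1 (algebraic multiplicity 3).

For λ = -1: rank(A + I) = 2, rank((A + I)^2) = 1, rank((A + I)^3) = 0. The eigenspace has dimension 3 - 2 = 1, so there is 1 Jordan block; the rank sequence gives block sizes [3].

Assembling the blocks gives the Jordan form J above.

J = [[-1, 1, 0], [0, -1, 1], [0, 0, -1]]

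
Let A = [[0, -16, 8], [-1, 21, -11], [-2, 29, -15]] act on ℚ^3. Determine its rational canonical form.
R = [[0, 0, -8], [1, 0, -4], [0, 1, 6]]

The invariant factors of A (the non-unit diagonal entries of the Smith normal form of xI - A over ℚ[x]) are (x - 2)(x^2 - 4x - 4), each dividing the next. The characteristic polynomial is their product, (x - 2)(x^2 - 4x - 4).

The rational canonical form is the block-diagonal matrix of companion matrices C(f_i):
R = [[0, 0, -8], [1, 0, -4], [0, 1, 6]].

Note the characteristic polynomial does not split into linear factors over ℚ, so A has no Jordan form over ℚ; the rational canonical form exists over any field.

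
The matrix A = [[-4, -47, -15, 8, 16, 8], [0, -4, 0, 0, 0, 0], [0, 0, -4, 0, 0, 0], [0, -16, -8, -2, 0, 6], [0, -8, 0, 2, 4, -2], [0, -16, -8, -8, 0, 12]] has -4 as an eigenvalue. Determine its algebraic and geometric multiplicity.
algebraic multiplicity 3, geometric multiplicity 2

The characteristic polynomial is (x - 6)(x - 4)^2(x + 4)^3, so the factor x + 4 appears with exponent 3: the algebraic multiplicity is 3.

rank(A + 4I) = 4, so the eigenspace has dimension 6 - 4 = 2: the geometric multiplicity is 2.

Since 2 < 3, A is not diagonalizable.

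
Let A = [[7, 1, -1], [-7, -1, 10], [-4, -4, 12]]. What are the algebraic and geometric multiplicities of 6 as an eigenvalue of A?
algebraic multiplicity 3, geometric multiplicity 1

The characteristic polynomial is (x - 6)^3, so the factor x - 6 appears with exponent 3: the algebraic multiplicity is 3.

rank(A - 6I) = 2, so the eigenspace has dimension 3 - 2 = 1: the geometric multiplicity is 1.

Since 1 < 3, A is not diagonalizable.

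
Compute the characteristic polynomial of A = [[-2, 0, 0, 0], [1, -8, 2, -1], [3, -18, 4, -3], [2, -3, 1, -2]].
χ_A(x) = (x + 2)^4

xI - A = [[x + 2, 0, 0, 0], [-1, x + 8, -2, 1], [-3, 18, x - 4, 3], [-2, 3, -1, x + 2]].

Expanding det(xI - A) along the first row:
det(xI - A) = + (x + 2)·det([[x + 8, -2, 1], [18, x - 4, 3], [3, -1, x + 2]]) - (0)·det([[-1, -2, 1], [-3, x - 4, 3], [-2, -1, x + 2]]) + (0)·det([[-1, x + 8, 1], [-3, 18, 3], [-2, 3, x + 2]]) - (0)·det([[-1, x + 8, -2], [-3, 18, x - 4], [-2, 3, -1]]).

Evaluating gives χ_A(x) = x^4 + 8x^3 + 24x^2 + 32x + 16 = (x + 2)^4.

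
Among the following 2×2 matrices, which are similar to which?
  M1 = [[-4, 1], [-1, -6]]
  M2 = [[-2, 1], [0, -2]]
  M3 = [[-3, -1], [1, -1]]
2 classes: {M1}, {M2, M3}

Characteristic polynomials: χ_{M1} = (x + 5)^2, χ_{M2} = (x + 2)^2, χ_{M3} = (x + 2)^2.

{M1}: invariant factors (x + 5)^2.

{M2, M3}: invariant factors (x + 2)^2.

Matrices are similar if and only if their invariant-factor lists agree; the partition into similarity classes is {M1}, {M2, M3}.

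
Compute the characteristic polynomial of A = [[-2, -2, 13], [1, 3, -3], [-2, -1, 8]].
χ_A(x) = (x - 3)^3

xI - A = [[x + 2, 2, -13], [-1, x - 3, 3], [2, 1, x - 8]].

Expanding det(xI - A) along the first row:
det(xI - A) = + (x + 2)·det([[x - 3, 3], [1, x - 8]]) - (2)·det([[-1, 3], [2, x - 8]]) + (-13)·det([[-1, x - 3], [2, 1]]).

Evaluating gives χ_A(x) = x^3 - 9x^2 + 27x - 27 = (x - 3)^3.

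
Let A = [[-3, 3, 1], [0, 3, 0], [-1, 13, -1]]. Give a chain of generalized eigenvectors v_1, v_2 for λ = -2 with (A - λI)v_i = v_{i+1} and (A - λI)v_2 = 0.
We seek v_1 ∈ ker((A + 2I)^2) \ ker(A + 2I), then set v_{i+1} = (A + 2I) v_i.

One such chain is v_1 = [[0, 0, 1]]^T, v_2 = [[1, 0, 1]]^T. Check: (A + 2I) v_2 = [[0, 0, 0]]^T = 0.

v_1 = [[0, 0, 1]]^T, v_2 = [[1, 0, 1]]^T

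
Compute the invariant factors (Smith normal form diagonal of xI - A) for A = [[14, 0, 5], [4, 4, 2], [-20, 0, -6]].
The Jordan structure of A has elementary divisors (x - 4)^2, (x - 4). Arranging the block sizes at each eigenvalue in decreasing order and taking row products gives the invariant factors.

Invariant factors (smallest first, each dividing the next): x - 4, (x - 4)^2.

Check: the last factor (x - 4)^2 is the minimal polynomial, and the product (x - 4)^3 is the characteristic polynomial.

x - 4, (x - 4)^2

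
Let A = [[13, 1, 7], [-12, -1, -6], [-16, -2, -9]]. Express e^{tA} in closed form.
e^{tA} = [[(2*t + 2*e^{6*t} - 1)*e^{-t}, t*e^{-t}, (t + e^{6*t} - 1)*e^{-t}], [2*(1 - e^{6*t})*e^{-t}, e^{-t}, (1 - e^{6*t})*e^{-t}], [2*(-2*t - e^{6*t} + 1)*e^{-t}, -2*t*e^{-t}, (-2*t - e^{6*t} + 2)*e^{-t}]]

A has Jordan form J = [[-1, 1, 0], [0, -1, 0], [0, 0, 5]] with A = PJP^{-1}, so e^{tA} = P e^{tJ} P^{-1}.

For a Jordan block J_k(λ), e^{tJ_k(λ)} = e^{λt} · (I + tN + t^2 N^2/2! + ... + t^{k-1} N^{k-1}/(k-1)!) where N is the nilpotent superdiagonal part.

Assembling the blocks and conjugating back gives the entries of e^{tA} as shown above.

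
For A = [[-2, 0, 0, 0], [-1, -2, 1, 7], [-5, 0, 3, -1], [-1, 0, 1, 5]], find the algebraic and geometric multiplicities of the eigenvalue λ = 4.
algebraic multiplicity 2, geometric multiplicity 1

The characteristic polynomial is (x - 4)^2(x + 2)^2, so the factor x - 4 appears with exponent 2: the algebraic multiplicity is 2.

rank(A - 4I) = 3, so the eigenspace has dimension 4 - 3 = 1: the geometric multiplicity is 1.

Since 1 < 2, A is not diagonalizable.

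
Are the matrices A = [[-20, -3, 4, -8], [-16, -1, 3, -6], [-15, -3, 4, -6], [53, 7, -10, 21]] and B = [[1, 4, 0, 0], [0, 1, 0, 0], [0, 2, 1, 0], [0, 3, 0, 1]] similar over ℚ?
Both have characteristic polynomial (x - 1)^4, but the minimal polynomial of A is (x - 1)^3 while the minimal polynomial of B is (x - 1)^2. The minimal polynomial is a similarity invariant, so A and B are not similar.

No.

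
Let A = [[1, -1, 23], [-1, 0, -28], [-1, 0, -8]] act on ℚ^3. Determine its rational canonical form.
R = [[0, 0, -20], [1, 0, -14], [0, 1, -7]]

The invariant factors of A (the non-unit diagonal entries of the Smith normal form of xI - A over ℚ[x]) are (x + 5)(x^2 + 2x + 4), each dividing the next. The characteristic polynomial is their product, (x + 5)(x^2 + 2x + 4).

The rational canonical form is the block-diagonal matrix of companion matrices C(f_i):
R = [[0, 0, -20], [1, 0, -14], [0, 1, -7]].

Note the characteristic polynomial does not split into linear factors over ℚ, so A has no Jordan form over ℚ; the rational canonical form exists over any field.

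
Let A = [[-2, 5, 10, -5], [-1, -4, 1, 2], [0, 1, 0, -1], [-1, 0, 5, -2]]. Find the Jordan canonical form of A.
J = [[-2, 1, 0, 0], [0, -2, 0, 0], [0, 0, -2, 1], [0, 0, 0, -2]]

The characteristic polynomial is det(xI - A) = (x + 2)^4, so the eigenvalues are -2 (algebraic multiplicity 4).

For λ = -2: rank(A + 2I) = 2, rank((A + 2I)^2) = 0. The eigenspace has dimension 4 - 2 = 2, so there are 2 Jordan blocks; the rank sequence gives block sizes [2, 2].

Assembling the blocks gives the Jordan form J above.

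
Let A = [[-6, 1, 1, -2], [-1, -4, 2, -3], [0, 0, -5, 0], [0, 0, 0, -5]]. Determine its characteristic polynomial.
χ_A(x) = (x + 5)^4

xI - A = [[x + 6, -1, -1, 2], [1, x + 4, -2, 3], [0, 0, x + 5, 0], [0, 0, 0, x + 5]].

Expanding det(xI - A) along the first row:
det(xI - A) = + (x + 6)·det([[x + 4, -2, 3], [0, x + 5, 0], [0, 0, x + 5]]) - (-1)·det([[1, -2, 3], [0, x + 5, 0], [0, 0, x + 5]]) + (-1)·det([[1, x + 4, 3], [0, 0, 0], [0, 0, x + 5]]) - (2)·det([[1, x + 4, -2], [0, 0, x + 5], [0, 0, 0]]).

Evaluating gives χ_A(x) = x^4 + 20x^3 + 150x^2 + 500x + 625 = (x + 5)^4.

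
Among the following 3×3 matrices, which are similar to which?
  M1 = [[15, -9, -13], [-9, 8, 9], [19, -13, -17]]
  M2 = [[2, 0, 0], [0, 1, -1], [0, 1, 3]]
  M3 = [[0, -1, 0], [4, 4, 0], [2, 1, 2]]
2 classes: {M1}, {M2, M3}

Characteristic polynomials: χ_{M1} = (x - 2)^3, χ_{M2} = (x - 2)^3, χ_{M3} = (x - 2)^3.

{M1}: invariant factors (x - 2)^3.

{M2, M3}: invariant factors x - 2, (x - 2)^2.

Matrices are similar if and only if their invariant-factor lists agree; the partition into similarity classes is {M1}, {M2, M3}.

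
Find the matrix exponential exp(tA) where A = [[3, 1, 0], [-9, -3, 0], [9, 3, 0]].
e^{tA} = [[3*t + 1, t, 0], [-9*t, 1 - 3*t, 0], [9*t, 3*t, 1]]

A has Jordan form J = [[0, 1, 0], [0, 0, 0], [0, 0, 0]] with A = PJP^{-1}, so e^{tA} = P e^{tJ} P^{-1}.

For a Jordan block J_k(λ), e^{tJ_k(λ)} = e^{λt} · (I + tN + t^2 N^2/2! + ... + t^{k-1} N^{k-1}/(k-1)!) where N is the nilpotent superdiagonal part.

Assembling the blocks and conjugating back gives the entries of e^{tA} as shown above.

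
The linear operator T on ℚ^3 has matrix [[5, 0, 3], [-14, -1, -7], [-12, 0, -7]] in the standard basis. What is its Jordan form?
J = [[-1, 1, 0], [0, -1, 0], [0, 0, -1]]

The characteristic polynomial is det(xI - A) = (x + 1)^3, so the eigenvalues are -1 (algebraic multiplicity 3).

For λ = -1: rank(A + I) = 1, rank((A + I)^2) = 0. The eigenspace has dimension 3 - 1 = 2, so there are 2 Jordan blocks; the rank sequence gives block sizes [2, 1].

Assembling the blocks gives the Jordan form J above.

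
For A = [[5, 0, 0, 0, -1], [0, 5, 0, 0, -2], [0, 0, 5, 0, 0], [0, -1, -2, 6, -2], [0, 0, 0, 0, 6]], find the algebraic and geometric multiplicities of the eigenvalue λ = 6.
The characteristic polynomial is (x - 6)^2(x - 5)^3, so the factor x - 6 appears with exponent 2: the algebraic multiplicity is 2.

rank(A - 6I) = 3, so the eigenspace has dimension 5 - 3 = 2: the geometric multiplicity is 2.

algebraic multiplicity 2, geometric multiplicity 2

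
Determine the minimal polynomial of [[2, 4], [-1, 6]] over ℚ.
m_A(x) = (x - 4)^2

The characteristic polynomial factors as (x - 4)^2. The minimal polynomial is ∏(x - λ)^{k_λ} where k_λ is the size of the largest Jordan block at λ.

For λ = 4: rank(A - 4I) = 1, and the largest Jordan block has size 2 (the smallest k with rank((A - 4I)^k) = rank((A - 4I)^(k+1))).

So m_A(x) = (x - 4)^2.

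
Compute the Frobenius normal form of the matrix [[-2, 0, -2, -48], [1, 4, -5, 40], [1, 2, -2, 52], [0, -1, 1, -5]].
R = [[0, 0, 0, 80], [1, 0, 0, 76], [0, 1, 0, 12], [0, 0, 1, -5]]

The invariant factors of A (the non-unit diagonal entries of the Smith normal form of xI - A over ℚ[x]) are (x - 4)(x + 2)^2(x + 5), each dividing the next. The characteristic polynomial is their product, (x - 4)(x + 2)^2(x + 5).

The rational canonical form is the block-diagonal matrix of companion matrices C(f_i):
R = [[0, 0, 0, 80], [1, 0, 0, 76], [0, 1, 0, 12], [0, 0, 1, -5]].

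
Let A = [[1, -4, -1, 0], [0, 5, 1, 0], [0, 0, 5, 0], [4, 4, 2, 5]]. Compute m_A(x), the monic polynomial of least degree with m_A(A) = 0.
The characteristic polynomial factors as (x - 5)^3(x - 1). The minimal polynomial is ∏(x - λ)^{k_λ} where k_λ is the size of the largest Jordan block at λ.

For λ = 1: rank(A - I) = 3, and the largest Jordan block has size 1 (the smallest k with rank((A - I)^k) = rank((A - I)^(k+1))).
For λ = 5: rank(A - 5I) = 2, and the largest Jordan block has size 2 (the smallest k with rank((A - 5I)^k) = rank((A - 5I)^(k+1))).

So m_A(x) = (x - 5)^2(x - 1).

m_A(x) = (x - 5)^2(x - 1)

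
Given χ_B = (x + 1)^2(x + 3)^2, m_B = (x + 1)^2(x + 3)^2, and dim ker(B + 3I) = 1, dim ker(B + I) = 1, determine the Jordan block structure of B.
Jordan blocks: (-3, 2), (-1, 2)

λ = -3: algebraic multiplicity 2 (exponent in χ_B), largest block size 2 (exponent in m_B), 1 block (geometric multiplicity). This forces block sizes [2].
λ = -1: algebraic multiplicity 2 (exponent in χ_B), largest block size 2 (exponent in m_B), 1 block (geometric multiplicity). This forces block sizes [2].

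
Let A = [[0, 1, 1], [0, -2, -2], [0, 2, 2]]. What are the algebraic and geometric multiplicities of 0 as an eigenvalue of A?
algebraic multiplicity 3, geometric multiplicity 2

The characteristic polynomial is x^3, so the factor x appears with exponent 3: the algebraic multiplicity is 3.

rank(A) = 1, so the eigenspace has dimension 3 - 1 = 2: the geometric multiplicity is 2.

Since 2 < 3, A is not diagonalizable.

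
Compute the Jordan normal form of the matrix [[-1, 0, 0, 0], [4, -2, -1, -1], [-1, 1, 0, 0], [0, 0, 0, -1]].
J = [[-1, 1, 0, 0], [0, -1, 1, 0], [0, 0, -1, 0], [0, 0, 0, -1]]

The characteristic polynomial is det(xI - A) = (x + 1)^4, so the eigenvalues are -1 (algebraic multiplicity 4).

For λ = -1: rank(A + I) = 2, rank((A + I)^2) = 1, rank((A + I)^3) = 0. The eigenspace has dimension 4 - 2 = 2, so there are 2 Jordan blocks; the rank sequence gives block sizes [3, 1].

Assembling the blocks gives the Jordan form J above.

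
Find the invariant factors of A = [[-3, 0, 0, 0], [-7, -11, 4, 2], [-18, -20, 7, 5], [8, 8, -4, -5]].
The Jordan structure of A has elementary divisors (x + 3)^2, (x + 3)^2. Arranging the block sizes at each eigenvalue in decreasing order and taking row products gives the invariant factors.

Invariant factors (smallest first, each dividing the next): (x + 3)^2, (x + 3)^2.

Check: the last factor (x + 3)^2 is the minimal polynomial, and the product (x + 3)^4 is the characteristic polynomial.

(x + 3)^2, (x + 3)^2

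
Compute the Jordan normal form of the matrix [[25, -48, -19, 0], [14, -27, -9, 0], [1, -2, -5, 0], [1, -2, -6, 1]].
The characteristic polynomial is det(xI - A) = (x - 1)^2(x + 4)^2, so the eigenvalues are -4 (algebraic multiplicity 2), 1 (algebraic multiplicity 2).

For λ = -4: rank(A + 4I) = 3, rank((A + 4I)^2) = 2. The eigenspace has dimension 4 - 3 = 1, so there is 1 Jordan block; the rank sequence gives block sizes [2].

For λ = 1: rank(A - I) = 2. The eigenspace has dimension 4 - 2 = 2, so there are 2 Jordan blocks; the rank sequence gives block sizes [1, 1].

Assembling the blocks gives the Jordan form J above.

J = [[-4, 1, 0, 0], [0, -4, 0, 0], [0, 0, 1, 0], [0, 0, 0, 1]]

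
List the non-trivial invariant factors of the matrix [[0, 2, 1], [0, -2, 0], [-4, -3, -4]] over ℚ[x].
The Jordan structure of A has elementary divisors (x + 2)^3. Arranging the block sizes at each eigenvalue in decreasing order and taking row products gives the invariant factors.

Invariant factors (smallest first, each dividing the next): (x + 2)^3.

Check: the last factor (x + 2)^3 is the minimal polynomial, and the product (x + 2)^3 is the characteristic polynomial.

(x + 2)^3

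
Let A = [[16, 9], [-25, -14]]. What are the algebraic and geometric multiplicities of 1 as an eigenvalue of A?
The characteristic polynomial is (x - 1)^2, so the factor x - 1 appears with exponent 2: the algebraic multiplicity is 2.

rank(A - I) = 1, so the eigenspace has dimension 2 - 1 = 1: the geometric multiplicity is 1.

Since 1 < 2, A is not diagonalizable.

algebraic multiplicity 2, geometric multiplicity 1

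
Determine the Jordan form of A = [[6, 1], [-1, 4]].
J = [[5, 1], [0, 5]]

The characteristic polynomial is det(xI - A) = (x - 5)^2, so the eigenvalues are 5 (algebraic multiplicity 2).

For λ = 5: rank(A - 5I) = 1, rank((A - 5I)^2) = 0. The eigenspace has dimension 2 - 1 = 1, so there is 1 Jordan block; the rank sequence gives block sizes [2].

Assembling the blocks gives the Jordan form J above.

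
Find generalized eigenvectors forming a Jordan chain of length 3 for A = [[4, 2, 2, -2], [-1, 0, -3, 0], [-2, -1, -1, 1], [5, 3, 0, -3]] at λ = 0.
We seek v_1 ∈ ker(A^3) \ ker(A^2), then set v_{i+1} = A v_i.

One such chain is v_1 = [[-1, 2, 1, 0]]^T, v_2 = [[2, -2, -1, 1]]^T, v_3 = [[0, 1, 0, 1]]^T. Check: A v_3 = [[0, 0, 0, 0]]^T = 0.

v_1 = [[-1, 2, 1, 0]]^T, v_2 = [[2, -2, -1, 1]]^T, v_3 = [[0, 1, 0, 1]]^T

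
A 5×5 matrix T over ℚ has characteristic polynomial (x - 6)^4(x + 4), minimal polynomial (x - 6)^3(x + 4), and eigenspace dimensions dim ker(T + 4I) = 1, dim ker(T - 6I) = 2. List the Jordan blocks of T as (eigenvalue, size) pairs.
Jordan blocks: (-4, 1), (6, 3), (6, 1)

λ = -4: algebraic multiplicity 1 (exponent in χ_T), largest block size 1 (exponent in m_T), 1 block (geometric multiplicity). This forces block sizes [1].
λ = 6: algebraic multiplicity 4 (exponent in χ_T), largest block size 3 (exponent in m_T), 2 blocks (geometric multiplicity). These force block sizes [3, 1].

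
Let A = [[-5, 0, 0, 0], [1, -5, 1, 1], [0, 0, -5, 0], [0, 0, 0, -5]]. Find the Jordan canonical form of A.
J = [[-5, 1, 0, 0], [0, -5, 0, 0], [0, 0, -5, 0], [0, 0, 0, -5]]

The characteristic polynomial is det(xI - A) = (x + 5)^4, so the eigenvalues are -5 (algebraic multiplicity 4).

For λ = -5: rank(A + 5I) = 1, rank((A + 5I)^2) = 0. The eigenspace has dimension 4 - 1 = 3, so there are 3 Jordan blocks; the rank sequence gives block sizes [2, 1, 1].

Assembling the blocks gives the Jordan form J above.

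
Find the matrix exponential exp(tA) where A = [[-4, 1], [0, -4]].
A has Jordan form J = [[-4, 1], [0, -4]] with A = PJP^{-1}, so e^{tA} = P e^{tJ} P^{-1}.

For a Jordan block J_k(λ), e^{tJ_k(λ)} = e^{λt} · (I + tN + t^2 N^2/2! + ... + t^{k-1} N^{k-1}/(k-1)!) where N is the nilpotent superdiagonal part.

Assembling the blocks and conjugating back gives the entries of e^{tA} as shown above.

e^{tA} = [[e^{-4*t}, t*e^{-4*t}], [0, e^{-4*t}]]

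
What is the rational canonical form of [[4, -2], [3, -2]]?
R = [[0, 2], [1, 2]]

The invariant factors of A (the non-unit diagonal entries of the Smith normal form of xI - A over ℚ[x]) are x^2 - 2x - 2, each dividing the next. The characteristic polynomial is their product, x^2 - 2x - 2.

The rational canonical form is the block-diagonal matrix of companion matrices C(f_i):
R = [[0, 2], [1, 2]].

Note the characteristic polynomial does not split into linear factors over ℚ, so A has no Jordan form over ℚ; the rational canonical form exists over any field.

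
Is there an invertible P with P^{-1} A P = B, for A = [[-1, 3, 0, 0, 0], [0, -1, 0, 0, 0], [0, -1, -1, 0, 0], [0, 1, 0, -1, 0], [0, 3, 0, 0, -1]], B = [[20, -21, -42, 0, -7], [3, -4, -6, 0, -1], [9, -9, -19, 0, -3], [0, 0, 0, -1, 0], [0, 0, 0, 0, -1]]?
Yes.

Two matrices over a field are similar if and only if they have the same invariant factors.

Both A and B have characteristic polynomial (x + 1)^5 and minimal polynomial (x + 1)^2. Computing further, both have invariant factors x + 1, x + 1, x + 1, (x + 1)^2. Hence A and B are similar.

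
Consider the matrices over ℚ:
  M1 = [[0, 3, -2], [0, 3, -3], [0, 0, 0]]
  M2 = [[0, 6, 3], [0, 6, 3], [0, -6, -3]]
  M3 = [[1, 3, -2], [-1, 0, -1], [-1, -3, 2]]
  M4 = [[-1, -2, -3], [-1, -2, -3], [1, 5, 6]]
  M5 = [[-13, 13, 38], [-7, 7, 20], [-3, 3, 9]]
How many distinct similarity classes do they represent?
2 classes: {M1, M3, M4, M5}, {M2}

Characteristic polynomials: χ_{M1} = x^2(x - 3), χ_{M2} = x^2(x - 3), χ_{M3} = x^2(x - 3), χ_{M4} = x^2(x - 3), χ_{M5} = x^2(x - 3).

{M1, M3, M4, M5}: invariant factors x^2(x - 3).

{M2}: invariant factors x, x(x - 3).

Matrices are similar if and only if their invariant-factor lists agree; the partition into similarity classes is {M1, M3, M4, M5}, {M2}.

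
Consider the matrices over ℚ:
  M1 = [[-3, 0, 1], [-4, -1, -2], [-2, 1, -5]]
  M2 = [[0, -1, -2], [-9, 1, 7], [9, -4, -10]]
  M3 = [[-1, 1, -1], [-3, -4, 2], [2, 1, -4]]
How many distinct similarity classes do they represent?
Characteristic polynomials: χ_{M1} = (x + 3)^3, χ_{M2} = (x + 3)^3, χ_{M3} = (x + 3)^3.

{M1, M2, M3}: invariant factors (x + 3)^3.

Matrices are similar if and only if their invariant-factor lists agree; the partition into similarity classes is {M1, M2, M3}.

1 class: {M1, M2, M3}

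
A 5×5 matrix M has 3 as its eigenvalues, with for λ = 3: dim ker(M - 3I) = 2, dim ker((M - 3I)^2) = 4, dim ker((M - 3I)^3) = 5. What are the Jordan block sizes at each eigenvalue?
λ = 3: successive nullity increments [2, 2, 1] count blocks of size ≥ k; block sizes are [3, 2].

Jordan blocks: (3, 3), (3, 2)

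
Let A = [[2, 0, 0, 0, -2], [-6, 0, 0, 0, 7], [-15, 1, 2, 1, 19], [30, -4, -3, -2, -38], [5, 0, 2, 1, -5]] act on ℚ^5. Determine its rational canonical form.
R = [[0, 0, 0, 0, -2], [1, 0, 0, 0, 3], [0, 1, 0, 0, 8], [0, 0, 1, 0, 1], [0, 0, 0, 1, -3]]

The invariant factors of A (the non-unit diagonal entries of the Smith normal form of xI - A over ℚ[x]) are (x + 1)(x + 2)(x^3 - 3x + 1), each dividing the next. The characteristic polynomial is their product, (x + 1)(x + 2)(x^3 - 3x + 1).

The rational canonical form is the block-diagonal matrix of companion matrices C(f_i):
R = [[0, 0, 0, 0, -2], [1, 0, 0, 0, 3], [0, 1, 0, 0, 8], [0, 0, 1, 0, 1], [0, 0, 0, 1, -3]].

Note the characteristic polynomial does not split into linear factors over ℚ, so A has no Jordan form over ℚ; the rational canonical form exists over any field.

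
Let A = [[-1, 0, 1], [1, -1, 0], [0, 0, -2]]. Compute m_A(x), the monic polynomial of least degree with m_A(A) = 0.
The characteristic polynomial factors as (x + 1)^2(x + 2). The minimal polynomial is ∏(x - λ)^{k_λ} where k_λ is the size of the largest Jordan block at λ.

For λ = -2: rank(A + 2I) = 2, and the largest Jordan block has size 1 (the smallest k with rank((A + 2I)^k) = rank((A + 2I)^(k+1))).
For λ = -1: rank(A + I) = 2, and the largest Jordan block has size 2 (the smallest k with rank((A + I)^k) = rank((A + I)^(k+1))).

So m_A(x) = (x + 1)^2(x + 2).

m_A(x) = (x + 1)^2(x + 2)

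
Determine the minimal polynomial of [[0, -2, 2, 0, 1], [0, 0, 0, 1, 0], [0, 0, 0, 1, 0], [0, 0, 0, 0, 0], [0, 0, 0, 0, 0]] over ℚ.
m_A(x) = x^2

The characteristic polynomial factors as x^5. The minimal polynomial is ∏(x - λ)^{k_λ} where k_λ is the size of the largest Jordan block at λ.

For λ = 0: rank(A) = 2, and the largest Jordan block has size 2 (the smallest k with rank(A^k) = rank(A^(k+1))).

So m_A(x) = x^2.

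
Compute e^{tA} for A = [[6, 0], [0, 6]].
e^{tA} = [[e^{6*t}, 0], [0, e^{6*t}]]

A has Jordan form J = [[6, 0], [0, 6]] with A = PJP^{-1}, so e^{tA} = P e^{tJ} P^{-1}.

For a Jordan block J_k(λ), e^{tJ_k(λ)} = e^{λt} · (I + tN + t^2 N^2/2! + ... + t^{k-1} N^{k-1}/(k-1)!) where N is the nilpotent superdiagonal part.

Assembling the blocks and conjugating back gives the entries of e^{tA} as shown above.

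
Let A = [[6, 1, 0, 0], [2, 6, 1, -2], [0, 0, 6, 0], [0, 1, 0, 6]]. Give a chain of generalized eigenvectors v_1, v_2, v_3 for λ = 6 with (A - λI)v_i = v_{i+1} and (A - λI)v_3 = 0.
We seek v_1 ∈ ker((A - 6I)^3) \ ker((A - 6I)^2), then set v_{i+1} = (A - 6I) v_i.

One such chain is v_1 = [[1, 0, 1, 1]]^T, v_2 = [[0, 1, 0, 0]]^T, v_3 = [[1, 0, 0, 1]]^T. Check: (A - 6I) v_3 = [[0, 0, 0, 0]]^T = 0.

v_1 = [[1, 0, 1, 1]]^T, v_2 = [[0, 1, 0, 0]]^T, v_3 = [[1, 0, 0, 1]]^T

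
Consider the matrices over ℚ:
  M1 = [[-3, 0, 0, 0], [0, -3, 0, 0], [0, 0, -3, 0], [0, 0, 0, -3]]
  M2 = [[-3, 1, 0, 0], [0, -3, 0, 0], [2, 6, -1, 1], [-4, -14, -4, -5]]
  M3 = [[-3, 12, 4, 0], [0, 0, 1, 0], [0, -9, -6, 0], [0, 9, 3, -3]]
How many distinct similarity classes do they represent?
3 classes: {M1}, {M2}, {M3}

Characteristic polynomials: χ_{M1} = (x + 3)^4, χ_{M2} = (x + 3)^4, χ_{M3} = (x + 3)^4.

{M1}: invariant factors x + 3, x + 3, x + 3, x + 3.

{M2}: invariant factors (x + 3)^2, (x + 3)^2.

{M3}: invariant factors x + 3, x + 3, (x + 3)^2.

Matrices are similar if and only if their invariant-factor lists agree; the partition into similarity classes is {M1}, {M2}, {M3}.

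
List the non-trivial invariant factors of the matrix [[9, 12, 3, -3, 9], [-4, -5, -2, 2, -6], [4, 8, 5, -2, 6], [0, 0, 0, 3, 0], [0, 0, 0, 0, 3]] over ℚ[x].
x - 3, x - 3, x - 3, (x - 3)^2

The Jordan structure of A has elementary divisors (x - 3)^2, (x - 3), (x - 3), (x - 3). Arranging the block sizes at each eigenvalue in decreasing order and taking row products gives the invariant factors.

Invariant factors (smallest first, each dividing the next): x - 3, x - 3, x - 3, (x - 3)^2.

Check: the last factor (x - 3)^2 is the minimal polynomial, and the product (x - 3)^5 is the characteristic polynomial.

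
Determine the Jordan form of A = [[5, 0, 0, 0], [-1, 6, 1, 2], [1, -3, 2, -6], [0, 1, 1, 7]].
J = [[5, 1, 0, 0], [0, 5, 0, 0], [0, 0, 5, 1], [0, 0, 0, 5]]

The characteristic polynomial is det(xI - A) = (x - 5)^4, so the eigenvalues are 5 (algebraic multiplicity 4).

For λ = 5: rank(A - 5I) = 2, rank((A - 5I)^2) = 0. The eigenspace has dimension 4 - 2 = 2, so there are 2 Jordan blocks; the rank sequence gives block sizes [2, 2].

Assembling the blocks gives the Jordan form J above.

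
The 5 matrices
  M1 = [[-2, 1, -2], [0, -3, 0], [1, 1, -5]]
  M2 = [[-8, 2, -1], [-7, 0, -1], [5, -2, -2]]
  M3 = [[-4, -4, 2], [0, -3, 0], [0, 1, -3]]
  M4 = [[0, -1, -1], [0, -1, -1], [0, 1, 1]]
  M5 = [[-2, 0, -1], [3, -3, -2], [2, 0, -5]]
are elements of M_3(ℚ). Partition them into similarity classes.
3 classes: {M1}, {M2, M3, M5}, {M4}

Characteristic polynomials: χ_{M1} = (x + 3)^2(x + 4), χ_{M2} = (x + 3)^2(x + 4), χ_{M3} = (x + 3)^2(x + 4), χ_{M4} = x^3, χ_{M5} = (x + 3)^2(x + 4).

{M1}: invariant factors x + 3, (x + 3)(x + 4).

{M2, M3, M5}: invariant factors (x + 3)^2(x + 4).

{M4}: invariant factors x, x^2.

Matrices are similar if and only if their invariant-factor lists agree; the partition into similarity classes is {M1}, {M2, M3, M5}, {M4}.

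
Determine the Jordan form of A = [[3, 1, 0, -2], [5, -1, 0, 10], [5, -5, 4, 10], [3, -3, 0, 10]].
The characteristic polynomial is det(xI - A) = (x - 4)^4, so the eigenvalues are 4 (algebraic multiplicity 4).

For λ = 4: rank(A - 4I) = 1, rank((A - 4I)^2) = 0. The eigenspace has dimension 4 - 1 = 3, so there are 3 Jordan blocks; the rank sequence gives block sizes [2, 1, 1].

Assembling the blocks gives the Jordan form J above.

J = [[4, 1, 0, 0], [0, 4, 0, 0], [0, 0, 4, 0], [0, 0, 0, 4]]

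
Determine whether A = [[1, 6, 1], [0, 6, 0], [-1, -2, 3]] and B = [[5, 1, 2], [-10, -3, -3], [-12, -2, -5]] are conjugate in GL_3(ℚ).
trace(A) = 10 but trace(B) = -3. The trace is a similarity invariant, so A and B are not similar.

No.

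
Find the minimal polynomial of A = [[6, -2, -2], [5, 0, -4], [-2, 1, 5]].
The characteristic polynomial factors as (x - 4)^2(x - 3). The minimal polynomial is ∏(x - λ)^{k_λ} where k_λ is the size of the largest Jordan block at λ.

For λ = 3: rank(A - 3I) = 2, and the largest Jordan block has size 1 (the smallest k with rank((A - 3I)^k) = rank((A - 3I)^(k+1))).
For λ = 4: rank(A - 4I) = 2, and the largest Jordan block has size 2 (the smallest k with rank((A - 4I)^k) = rank((A - 4I)^(k+1))).

So m_A(x) = (x - 4)^2(x - 3).

m_A(x) = (x - 4)^2(x - 3)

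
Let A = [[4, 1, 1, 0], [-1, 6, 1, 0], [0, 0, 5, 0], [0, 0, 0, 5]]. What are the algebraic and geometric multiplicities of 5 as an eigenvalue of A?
The characteristic polynomial is (x - 5)^4, so the factor x - 5 appears with exponent 4: the algebraic multiplicity is 4.

rank(A - 5I) = 1, so the eigenspace has dimension 4 - 1 = 3: the geometric multiplicity is 3.

Since 3 < 4, A is not diagonalizable.

algebraic multiplicity 4, geometric multiplicity 3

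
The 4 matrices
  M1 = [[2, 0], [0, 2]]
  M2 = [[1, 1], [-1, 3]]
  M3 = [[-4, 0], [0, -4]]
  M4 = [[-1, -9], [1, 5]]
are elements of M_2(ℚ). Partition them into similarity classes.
3 classes: {M1}, {M2, M4}, {M3}

Characteristic polynomials: χ_{M1} = (x - 2)^2, χ_{M2} = (x - 2)^2, χ_{M3} = (x + 4)^2, χ_{M4} = (x - 2)^2.

{M1}: invariant factors x - 2, x - 2.

{M2, M4}: invariant factors (x - 2)^2.

{M3}: invariant factors x + 4, x + 4.

Matrices are similar if and only if their invariant-factor lists agree; the partition into similarity classes is {M1}, {M2, M4}, {M3}.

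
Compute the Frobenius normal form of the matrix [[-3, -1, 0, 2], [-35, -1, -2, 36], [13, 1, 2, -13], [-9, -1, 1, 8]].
The invariant factors of A (the non-unit diagonal entries of the Smith normal form of xI - A over ℚ[x]) are x(x - 3)(x^2 - 3x + 4), each dividing the next. The characteristic polynomial is their product, x(x - 3)(x^2 - 3x + 4).

The rational canonical form is the block-diagonal matrix of companion matrices C(f_i):
R = [[0, 0, 0, 0], [1, 0, 0, 12], [0, 1, 0, -13], [0, 0, 1, 6]].

Note the characteristic polynomial does not split into linear factors over ℚ, so A has no Jordan form over ℚ; the rational canonical form exists over any field.

R = [[0, 0, 0, 0], [1, 0, 0, 12], [0, 1, 0, -13], [0, 0, 1, 6]]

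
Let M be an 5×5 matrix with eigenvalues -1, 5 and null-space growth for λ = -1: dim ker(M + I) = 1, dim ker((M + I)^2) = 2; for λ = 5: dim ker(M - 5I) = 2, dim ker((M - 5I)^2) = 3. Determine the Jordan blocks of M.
Jordan blocks: (-1, 2), (5, 2), (5, 1)

λ = -1: successive nullity increments [1, 1] count blocks of size ≥ k; block sizes are [2].
λ = 5: successive nullity increments [2, 1] count blocks of size ≥ k; block sizes are [2, 1].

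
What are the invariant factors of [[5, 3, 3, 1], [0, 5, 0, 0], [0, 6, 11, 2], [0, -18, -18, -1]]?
x - 5, x - 5, (x - 5)^2

The Jordan structure of A has elementary divisors (x - 5)^2, (x - 5), (x - 5). Arranging the block sizes at each eigenvalue in decreasing order and taking row products gives the invariant factors.

Invariant factors (smallest first, each dividing the next): x - 5, x - 5, (x - 5)^2.

Check: the last factor (x - 5)^2 is the minimal polynomial, and the product (x - 5)^4 is the characteristic polynomial.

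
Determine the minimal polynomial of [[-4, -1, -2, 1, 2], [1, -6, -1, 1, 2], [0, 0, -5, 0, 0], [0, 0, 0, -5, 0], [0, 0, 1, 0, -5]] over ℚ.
m_A(x) = (x + 5)^3

The characteristic polynomial factors as (x + 5)^5. The minimal polynomial is ∏(x - λ)^{k_λ} where k_λ is the size of the largest Jordan block at λ.

For λ = -5: rank(A + 5I) = 2, and the largest Jordan block has size 3 (the smallest k with rank((A + 5I)^k) = rank((A + 5I)^(k+1))).

So m_A(x) = (x + 5)^3.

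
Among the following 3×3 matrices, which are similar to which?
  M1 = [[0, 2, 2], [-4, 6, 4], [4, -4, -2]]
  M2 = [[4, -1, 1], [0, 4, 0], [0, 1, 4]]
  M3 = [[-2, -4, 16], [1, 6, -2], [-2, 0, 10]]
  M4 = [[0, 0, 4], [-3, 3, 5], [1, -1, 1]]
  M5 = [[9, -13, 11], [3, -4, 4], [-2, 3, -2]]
Characteristic polynomials: χ_{M1} = x(x - 2)^2, χ_{M2} = (x - 4)^3, χ_{M3} = (x - 6)(x - 4)^2, χ_{M4} = x(x - 2)^2, χ_{M5} = (x - 1)^3.

{M1}: invariant factors x - 2, x(x - 2).

{M2}: invariant factors (x - 4)^3.

{M3}: invariant factors (x - 6)(x - 4)^2.

{M4}: invariant factors x(x - 2)^2.

{M5}: invariant factors (x - 1)^3.

Matrices are similar if and only if their invariant-factor lists agree; the partition into similarity classes is {M1}, {M2}, {M3}, {M4}, {M5}.

5 classes: {M1}, {M2}, {M3}, {M4}, {M5}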